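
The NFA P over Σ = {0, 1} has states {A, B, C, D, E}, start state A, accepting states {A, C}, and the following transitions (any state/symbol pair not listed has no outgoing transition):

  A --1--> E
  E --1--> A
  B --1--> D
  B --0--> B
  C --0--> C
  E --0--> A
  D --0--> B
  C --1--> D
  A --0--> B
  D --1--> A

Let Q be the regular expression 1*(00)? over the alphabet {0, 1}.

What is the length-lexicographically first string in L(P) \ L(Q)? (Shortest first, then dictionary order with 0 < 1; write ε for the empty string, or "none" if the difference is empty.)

The string 10 is accepted by P but not by Q.
No shorter string lies in the difference, and 10 is the lexicographically first length-2 string in L(P) \ L(Q).

10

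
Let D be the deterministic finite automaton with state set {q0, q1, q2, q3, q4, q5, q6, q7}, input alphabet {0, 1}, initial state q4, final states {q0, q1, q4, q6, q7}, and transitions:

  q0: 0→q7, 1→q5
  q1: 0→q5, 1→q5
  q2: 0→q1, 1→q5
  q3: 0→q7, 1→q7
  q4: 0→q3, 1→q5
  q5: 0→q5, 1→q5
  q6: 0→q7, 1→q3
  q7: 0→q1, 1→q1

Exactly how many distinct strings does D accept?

The useful subgraph on states {q1, q3, q4, q7} is acyclic, so L(D) is finite; the longest accepting path visits 4 useful states, giving maximum string length 3.
Counting accepting paths from q4 by length: 1 of length 0, 2 of length 2, 4 of length 3. Total 7.

7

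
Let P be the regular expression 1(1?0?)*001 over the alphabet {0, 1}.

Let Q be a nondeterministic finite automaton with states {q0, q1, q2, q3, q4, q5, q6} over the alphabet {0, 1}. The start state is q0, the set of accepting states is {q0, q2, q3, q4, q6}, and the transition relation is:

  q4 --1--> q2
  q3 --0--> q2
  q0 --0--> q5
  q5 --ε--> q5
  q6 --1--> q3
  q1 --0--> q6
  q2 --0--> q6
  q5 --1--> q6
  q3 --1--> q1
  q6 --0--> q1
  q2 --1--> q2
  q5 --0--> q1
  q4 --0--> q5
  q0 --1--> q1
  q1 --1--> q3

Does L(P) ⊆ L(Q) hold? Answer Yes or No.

Converting the expression P to a DFA (subset construction, then merging equivalent states) gives the minimal DFA with states {p0, p1, p2, p3, p4, p5}, start state p0, accepting states {p5} and transitions p0: 0→p1, 1→p2; p1: 0→p1, 1→p1; p2: 0→p3, 1→p2; p3: 0→p4, 1→p2; p4: 0→p4, 1→p5; p5: 0→p3, 1→p2.
Exploring the product automaton P × Q from the start pair (p0, q0), following both machines on each input symbol, reaches 14 state pairs: (p0, q0), (p1, q5), (p2, q1), (p1, q1), (p1, q6), (p3, q6), (p2, q3), (p1, q3), (p4, q1), (p3, q2), (p1, q2), (p4, q6), (p5, q3), (p2, q2).
P accepts in {p5} and Q accepts in {q0, q2, q3, q4, q6}. The reachable pairs whose P-component is accepting are (p5, q3); in each of them the Q-component is accepting too, so the product for L(P) \ L(Q) (P-component accepting, Q-component rejecting) has no reachable accepting pair and the difference is empty.
Hence every string in L(P) is also in L(Q).

Yes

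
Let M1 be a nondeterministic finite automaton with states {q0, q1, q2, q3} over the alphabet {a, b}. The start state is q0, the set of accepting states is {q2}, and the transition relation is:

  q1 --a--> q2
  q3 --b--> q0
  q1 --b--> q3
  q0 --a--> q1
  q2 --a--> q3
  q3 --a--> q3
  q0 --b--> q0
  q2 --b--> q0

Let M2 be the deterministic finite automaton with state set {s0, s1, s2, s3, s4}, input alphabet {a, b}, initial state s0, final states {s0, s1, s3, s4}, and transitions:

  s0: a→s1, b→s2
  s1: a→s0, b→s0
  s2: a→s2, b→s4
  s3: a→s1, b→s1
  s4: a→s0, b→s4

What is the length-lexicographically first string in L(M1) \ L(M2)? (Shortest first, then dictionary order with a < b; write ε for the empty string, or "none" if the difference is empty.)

baa

The string baa is accepted by M1 but not by M2.
No shorter string lies in the difference, and baa is the lexicographically first length-3 string in L(M1) \ L(M2).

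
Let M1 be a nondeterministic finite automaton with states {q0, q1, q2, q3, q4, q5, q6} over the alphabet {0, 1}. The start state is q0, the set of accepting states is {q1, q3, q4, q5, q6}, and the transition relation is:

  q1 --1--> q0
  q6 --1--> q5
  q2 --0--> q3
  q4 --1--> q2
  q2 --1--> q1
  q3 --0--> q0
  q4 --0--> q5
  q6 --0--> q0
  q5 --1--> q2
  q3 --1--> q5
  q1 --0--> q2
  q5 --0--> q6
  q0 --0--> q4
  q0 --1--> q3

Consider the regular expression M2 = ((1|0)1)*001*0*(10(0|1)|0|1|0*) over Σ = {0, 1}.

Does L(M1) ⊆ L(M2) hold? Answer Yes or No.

No

The string 0 is in L(M1) but not in L(M2).
So L(M1) ⊄ L(M2).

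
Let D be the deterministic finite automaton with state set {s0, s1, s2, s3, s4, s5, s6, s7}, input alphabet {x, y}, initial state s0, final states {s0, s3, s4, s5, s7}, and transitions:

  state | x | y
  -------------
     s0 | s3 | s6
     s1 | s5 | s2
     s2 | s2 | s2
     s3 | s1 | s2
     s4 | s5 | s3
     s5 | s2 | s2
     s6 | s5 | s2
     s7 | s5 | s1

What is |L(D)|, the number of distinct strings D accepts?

The useful subgraph on states {s0, s1, s3, s5, s6} is acyclic, so L(D) is finite; the longest accepting path visits 4 useful states, giving maximum string length 3.
Counting accepting paths from s0 by length: 1 of length 0, 1 of length 1, 1 of length 2, 1 of length 3. Total 4.

4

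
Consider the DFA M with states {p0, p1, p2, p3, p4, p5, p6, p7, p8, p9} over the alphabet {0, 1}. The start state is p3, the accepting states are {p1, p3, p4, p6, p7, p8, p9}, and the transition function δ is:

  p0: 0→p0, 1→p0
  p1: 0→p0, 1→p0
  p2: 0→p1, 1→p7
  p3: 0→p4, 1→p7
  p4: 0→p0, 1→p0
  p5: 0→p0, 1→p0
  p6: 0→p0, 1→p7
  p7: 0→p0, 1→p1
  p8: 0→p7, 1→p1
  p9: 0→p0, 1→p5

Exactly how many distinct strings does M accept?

4

The useful subgraph on states {p1, p3, p4, p7} is acyclic, so L(M) is finite; the longest accepting path visits 3 useful states, giving maximum string length 2.
Counting accepting paths from p3 by length: 1 of length 0, 2 of length 1, 1 of length 2. Total 4.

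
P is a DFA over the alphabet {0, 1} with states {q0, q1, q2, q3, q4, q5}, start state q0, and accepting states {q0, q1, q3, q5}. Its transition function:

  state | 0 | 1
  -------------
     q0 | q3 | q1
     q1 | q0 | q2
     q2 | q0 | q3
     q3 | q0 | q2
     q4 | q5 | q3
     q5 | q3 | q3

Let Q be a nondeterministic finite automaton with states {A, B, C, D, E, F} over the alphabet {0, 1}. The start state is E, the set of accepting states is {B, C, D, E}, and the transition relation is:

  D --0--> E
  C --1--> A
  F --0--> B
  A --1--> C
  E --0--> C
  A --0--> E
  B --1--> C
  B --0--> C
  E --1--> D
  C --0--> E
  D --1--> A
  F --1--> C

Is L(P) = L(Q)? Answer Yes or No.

Exploring the product automaton P × Q from the start pair (q0, E), following both machines on each input symbol, reaches 4 state pairs: (q0, E), (q3, C), (q1, D), (q2, A).
P accepts in {q0, q1, q3, q5} and Q accepts in {B, C, D, E}. In every reachable pair the two components are either both accepting — (q0, E), (q3, C), (q1, D) — or both non-accepting, so no string is accepted by exactly one of the machines: L(P) \ L(Q) and L(Q) \ L(P) are both empty.
Hence every string is accepted by P iff it is accepted by Q, and the two languages coincide.

Yes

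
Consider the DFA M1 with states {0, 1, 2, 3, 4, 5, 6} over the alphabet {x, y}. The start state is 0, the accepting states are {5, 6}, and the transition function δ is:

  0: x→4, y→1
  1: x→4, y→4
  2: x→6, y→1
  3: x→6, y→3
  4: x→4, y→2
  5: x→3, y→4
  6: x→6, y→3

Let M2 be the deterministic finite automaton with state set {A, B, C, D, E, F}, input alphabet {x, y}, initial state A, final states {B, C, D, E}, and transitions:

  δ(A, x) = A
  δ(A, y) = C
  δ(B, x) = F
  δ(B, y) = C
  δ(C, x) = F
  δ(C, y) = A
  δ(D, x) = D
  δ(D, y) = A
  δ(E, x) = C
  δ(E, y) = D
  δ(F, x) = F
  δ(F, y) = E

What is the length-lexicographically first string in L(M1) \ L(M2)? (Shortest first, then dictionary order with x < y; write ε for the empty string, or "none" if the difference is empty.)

The string xyx is accepted by M1 but not by M2.
No shorter string lies in the difference, and xyx is the lexicographically first length-3 string in L(M1) \ L(M2).

xyx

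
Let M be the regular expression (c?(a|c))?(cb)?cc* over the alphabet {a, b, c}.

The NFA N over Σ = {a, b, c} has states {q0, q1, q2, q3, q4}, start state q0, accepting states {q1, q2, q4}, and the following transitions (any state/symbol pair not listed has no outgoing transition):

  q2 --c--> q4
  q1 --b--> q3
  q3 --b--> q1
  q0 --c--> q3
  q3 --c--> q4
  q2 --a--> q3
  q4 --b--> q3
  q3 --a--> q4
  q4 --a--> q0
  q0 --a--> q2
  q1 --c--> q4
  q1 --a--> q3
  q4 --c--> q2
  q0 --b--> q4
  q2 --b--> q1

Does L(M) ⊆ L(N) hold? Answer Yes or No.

No

The string c is in L(M) but not in L(N).
So L(M) ⊄ L(N).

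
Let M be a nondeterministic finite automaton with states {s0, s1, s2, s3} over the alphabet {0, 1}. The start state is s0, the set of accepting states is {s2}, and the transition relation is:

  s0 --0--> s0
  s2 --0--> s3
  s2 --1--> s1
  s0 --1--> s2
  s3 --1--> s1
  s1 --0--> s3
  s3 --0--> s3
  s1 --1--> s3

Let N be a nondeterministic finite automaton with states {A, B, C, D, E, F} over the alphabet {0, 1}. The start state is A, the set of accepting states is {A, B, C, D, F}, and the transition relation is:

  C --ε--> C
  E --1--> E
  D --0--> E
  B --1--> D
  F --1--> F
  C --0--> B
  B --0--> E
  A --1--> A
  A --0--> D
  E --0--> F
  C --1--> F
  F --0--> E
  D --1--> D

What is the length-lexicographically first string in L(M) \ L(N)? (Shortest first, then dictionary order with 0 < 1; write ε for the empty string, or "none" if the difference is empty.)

001

The string 001 is accepted by M but not by N.
No shorter string lies in the difference, and 001 is the lexicographically first length-3 string in L(M) \ L(N).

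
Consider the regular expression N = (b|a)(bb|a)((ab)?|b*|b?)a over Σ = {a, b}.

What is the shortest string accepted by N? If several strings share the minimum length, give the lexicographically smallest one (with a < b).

By inspection of the expression, no string of length less than 3 matches, and aaa is the lexicographically first match of length 3.

aaa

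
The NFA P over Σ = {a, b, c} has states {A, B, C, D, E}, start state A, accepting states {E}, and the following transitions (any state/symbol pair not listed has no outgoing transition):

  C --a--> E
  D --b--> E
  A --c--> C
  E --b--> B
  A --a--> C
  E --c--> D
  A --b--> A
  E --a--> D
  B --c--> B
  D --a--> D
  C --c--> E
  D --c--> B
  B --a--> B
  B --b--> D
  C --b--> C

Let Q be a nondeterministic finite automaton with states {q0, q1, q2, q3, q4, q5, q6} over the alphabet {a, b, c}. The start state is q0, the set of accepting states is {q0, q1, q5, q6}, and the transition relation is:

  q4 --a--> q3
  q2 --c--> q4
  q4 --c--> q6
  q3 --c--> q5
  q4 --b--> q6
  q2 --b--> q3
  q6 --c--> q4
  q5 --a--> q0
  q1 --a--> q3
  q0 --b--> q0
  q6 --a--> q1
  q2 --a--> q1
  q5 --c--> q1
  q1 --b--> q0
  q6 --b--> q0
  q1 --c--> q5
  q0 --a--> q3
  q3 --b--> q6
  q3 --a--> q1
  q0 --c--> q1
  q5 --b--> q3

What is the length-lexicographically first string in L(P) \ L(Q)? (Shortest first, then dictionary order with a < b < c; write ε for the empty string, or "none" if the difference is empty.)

The string ca is accepted by P but not by Q.
No shorter string lies in the difference, and ca is the lexicographically first length-2 string in L(P) \ L(Q).

ca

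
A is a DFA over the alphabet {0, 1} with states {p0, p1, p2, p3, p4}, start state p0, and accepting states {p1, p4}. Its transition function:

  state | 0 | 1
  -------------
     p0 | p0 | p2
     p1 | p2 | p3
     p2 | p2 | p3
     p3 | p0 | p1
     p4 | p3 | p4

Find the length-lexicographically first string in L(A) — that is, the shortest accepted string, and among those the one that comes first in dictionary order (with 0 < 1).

111

A breadth-first search from p0 reaches an accepting state first via the path p0 → p2 → p3 → p1 on input 111.
No string of length < 3 is accepted (BFS exhausts all shorter strings without reaching an accepting state), and 111 is the lexicographically least accepting string of length 3.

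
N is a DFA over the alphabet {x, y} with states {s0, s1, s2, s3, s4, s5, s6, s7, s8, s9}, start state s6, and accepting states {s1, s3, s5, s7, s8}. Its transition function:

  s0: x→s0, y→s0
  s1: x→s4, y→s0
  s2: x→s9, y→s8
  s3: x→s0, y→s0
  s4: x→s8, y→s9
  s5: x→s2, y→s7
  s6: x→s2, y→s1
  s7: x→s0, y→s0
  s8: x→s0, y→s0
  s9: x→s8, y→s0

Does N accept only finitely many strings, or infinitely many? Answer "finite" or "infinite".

The useful states (reachable from s6 and able to reach an accepting state) are {s1, s2, s4, s6, s8, s9}.
Restricted to these states the transition graph has no cycle, so every accepting path has bounded length and L is finite.

finite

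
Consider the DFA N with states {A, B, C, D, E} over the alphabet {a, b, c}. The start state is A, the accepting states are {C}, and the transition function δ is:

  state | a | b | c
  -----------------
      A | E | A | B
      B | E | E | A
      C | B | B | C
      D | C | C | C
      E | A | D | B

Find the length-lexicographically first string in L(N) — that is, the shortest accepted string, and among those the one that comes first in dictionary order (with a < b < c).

A breadth-first search from A reaches an accepting state first via the path A → E → D → C on input aba.
No string of length < 3 is accepted (BFS exhausts all shorter strings without reaching an accepting state), and aba is the lexicographically least accepting string of length 3.

aba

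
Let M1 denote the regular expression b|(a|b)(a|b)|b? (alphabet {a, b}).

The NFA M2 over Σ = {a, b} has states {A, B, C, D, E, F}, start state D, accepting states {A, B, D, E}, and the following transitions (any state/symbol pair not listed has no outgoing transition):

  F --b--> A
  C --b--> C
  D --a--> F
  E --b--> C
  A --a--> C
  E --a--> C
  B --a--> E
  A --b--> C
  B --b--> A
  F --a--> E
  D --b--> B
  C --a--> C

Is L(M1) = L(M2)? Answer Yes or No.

Yes

Converting the expression M1 to a DFA (subset construction, then merging equivalent states) gives the minimal DFA with states {r0, r1, r2, r3, r4}, start state r0, accepting states {r0, r2, r3} and transitions r0: a→r1, b→r2; r1: a→r3, b→r3; r2: a→r3, b→r3; r3: a→r4, b→r4; r4: a→r4, b→r4.
Exploring the product automaton M1 × M2 from the start pair (r0, D), following both machines on each input symbol, reaches 6 state pairs: (r0, D), (r1, F), (r2, B), (r3, E), (r3, A), (r4, C).
M1 accepts in {r0, r2, r3} and M2 accepts in {A, B, D, E}. In every reachable pair the two components are either both accepting — (r0, D), (r2, B), (r3, E), (r3, A) — or both non-accepting, so no string is accepted by exactly one of the machines: L(M1) \ L(M2) and L(M2) \ L(M1) are both empty.
Hence every string is accepted by M1 iff it is accepted by M2, and the two languages coincide.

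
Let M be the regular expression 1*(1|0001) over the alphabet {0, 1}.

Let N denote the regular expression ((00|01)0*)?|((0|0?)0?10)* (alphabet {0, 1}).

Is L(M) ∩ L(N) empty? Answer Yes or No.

Converting the expression M to a DFA (subset construction, then merging equivalent states) gives the minimal DFA with states {m0, m1, m2, m3, m4, m5, m6}, start state m0, accepting states {m2, m6} and transitions m0: 0→m1, 1→m2; m1: 0→m3, 1→m4; m2: 0→m1, 1→m2; m3: 0→m5, 1→m4; m4: 0→m4, 1→m4; m5: 0→m4, 1→m6; m6: 0→m4, 1→m4.
Converting the expression N to a DFA (subset construction, then merging equivalent states) gives the minimal DFA with states {n0, n1, n2, n3, n4, n5, n6, n7, n8, n9, n10, n11}, start state n0, accepting states {n0, n3, n4, n5, n7, n8, n10} and transitions n0: 0→n1, 1→n2; n1: 0→n3, 1→n4; n2: 0→n5, 1→n6; n3: 0→n7, 1→n2; n4: 0→n8, 1→n6; n5: 0→n9, 1→n2; n6: 0→n6, 1→n6; n7: 0→n7, 1→n6; n8: 0→n10, 1→n2; n9: 0→n11, 1→n2; n10: 0→n3, 1→n2; n11: 0→n6, 1→n2.
Exploring the product automaton M × N from the start pair (m0, n0), following both machines on each input symbol, reaches 24 state pairs: (m0, n0), (m1, n1), (m2, n2), (m3, n3), (m4, n4), (m1, n5), (m2, n6), (m5, n7), (m4, n2), (m4, n8), (m4, n6), (m3, n9), (m1, n6), (m4, n7), (m6, n6), (m4, n5), (m4, n10), (m5, n11), (m3, n6), (m4, n9), (m4, n3), (m6, n2), (m5, n6), (m4, n11).
M accepts in {m2, m6} and N accepts in {n0, n3, n4, n5, n7, n8, n10}; no reachable pair has both components accepting, so no string drives both machines to acceptance simultaneously and L(M) ∩ L(N) = ∅.
So no string is accepted by both, and the intersection is empty.

Yes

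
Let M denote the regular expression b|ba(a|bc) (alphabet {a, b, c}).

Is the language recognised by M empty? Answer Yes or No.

No

The string b matches the expression, so it belongs to L(M).
Since L(M) contains at least one string, it is not empty.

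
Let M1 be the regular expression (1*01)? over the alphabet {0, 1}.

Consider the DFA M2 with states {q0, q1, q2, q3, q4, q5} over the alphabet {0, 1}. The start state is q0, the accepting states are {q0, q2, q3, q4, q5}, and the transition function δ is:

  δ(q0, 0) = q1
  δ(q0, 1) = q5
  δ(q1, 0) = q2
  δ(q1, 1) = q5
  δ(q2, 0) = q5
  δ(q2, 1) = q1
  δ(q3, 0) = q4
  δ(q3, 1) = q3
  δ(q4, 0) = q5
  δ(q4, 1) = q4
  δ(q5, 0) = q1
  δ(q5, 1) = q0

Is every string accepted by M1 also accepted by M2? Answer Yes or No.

Converting the expression M1 to a DFA (subset construction, then merging equivalent states) gives the minimal DFA with states {r0, r1, r2, r3, r4}, start state r0, accepting states {r0, r4} and transitions r0: 0→r1, 1→r2; r1: 0→r3, 1→r4; r2: 0→r1, 1→r2; r3: 0→r3, 1→r3; r4: 0→r3, 1→r3.
Exploring the product automaton M1 × M2 from the start pair (r0, q0), following both machines on each input symbol, reaches 9 state pairs: (r0, q0), (r1, q1), (r2, q5), (r3, q2), (r4, q5), (r2, q0), (r3, q5), (r3, q1), (r3, q0).
M1 accepts in {r0, r4} and M2 accepts in {q0, q2, q3, q4, q5}. The reachable pairs whose M1-component is accepting are (r0, q0), (r4, q5); in each of them the M2-component is accepting too, so the product for L(M1) \ L(M2) (M1-component accepting, M2-component rejecting) has no reachable accepting pair and the difference is empty.
Hence every string in L(M1) is also in L(M2).

Yes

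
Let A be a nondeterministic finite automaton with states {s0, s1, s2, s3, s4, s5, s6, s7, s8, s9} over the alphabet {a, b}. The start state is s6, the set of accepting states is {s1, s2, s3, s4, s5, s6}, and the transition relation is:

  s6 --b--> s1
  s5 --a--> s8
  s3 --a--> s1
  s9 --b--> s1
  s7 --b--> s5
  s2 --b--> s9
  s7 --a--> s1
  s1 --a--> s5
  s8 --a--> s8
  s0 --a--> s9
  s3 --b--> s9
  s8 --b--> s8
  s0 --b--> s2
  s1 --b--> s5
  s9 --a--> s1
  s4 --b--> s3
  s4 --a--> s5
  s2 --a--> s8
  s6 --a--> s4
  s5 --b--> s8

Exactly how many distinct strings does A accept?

16

The useful subgraph on states {s1, s3, s4, s5, s6, s9} is acyclic, so L(A) is finite; the longest accepting path visits 6 useful states, giving maximum string length 5.
Counting accepting paths from s6 by length: 1 of length 0, 2 of length 1, 4 of length 2, 1 of length 3, 4 of length 4, 4 of length 5. Total 16.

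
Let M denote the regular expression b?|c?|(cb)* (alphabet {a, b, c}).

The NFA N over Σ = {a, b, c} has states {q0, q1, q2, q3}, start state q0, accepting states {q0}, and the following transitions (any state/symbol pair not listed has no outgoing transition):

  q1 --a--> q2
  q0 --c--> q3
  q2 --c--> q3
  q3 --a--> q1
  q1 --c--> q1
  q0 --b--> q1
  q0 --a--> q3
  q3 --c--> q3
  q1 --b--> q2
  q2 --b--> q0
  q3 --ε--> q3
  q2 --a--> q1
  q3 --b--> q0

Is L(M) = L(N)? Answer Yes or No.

The string b is accepted by M but rejected by N.
So L(M) ≠ L(N).

No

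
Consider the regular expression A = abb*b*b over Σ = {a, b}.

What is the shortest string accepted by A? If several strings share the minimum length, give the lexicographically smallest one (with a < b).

abb

By inspection of the expression, no string of length less than 3 matches, and abb is the lexicographically first match of length 3.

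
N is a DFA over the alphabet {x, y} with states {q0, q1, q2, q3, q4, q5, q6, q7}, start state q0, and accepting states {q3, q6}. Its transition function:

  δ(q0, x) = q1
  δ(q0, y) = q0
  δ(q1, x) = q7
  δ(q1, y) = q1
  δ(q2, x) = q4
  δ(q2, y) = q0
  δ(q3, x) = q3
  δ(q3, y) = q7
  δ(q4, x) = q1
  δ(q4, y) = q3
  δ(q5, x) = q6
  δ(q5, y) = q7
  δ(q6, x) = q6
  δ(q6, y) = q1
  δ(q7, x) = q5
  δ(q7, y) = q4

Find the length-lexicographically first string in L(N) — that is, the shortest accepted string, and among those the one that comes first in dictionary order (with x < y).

A breadth-first search from q0 reaches an accepting state first via the path q0 → q1 → q7 → q5 → q6 on input xxxx.
No string of length < 4 is accepted (BFS exhausts all shorter strings without reaching an accepting state), and xxxx is the lexicographically least accepting string of length 4.

xxxx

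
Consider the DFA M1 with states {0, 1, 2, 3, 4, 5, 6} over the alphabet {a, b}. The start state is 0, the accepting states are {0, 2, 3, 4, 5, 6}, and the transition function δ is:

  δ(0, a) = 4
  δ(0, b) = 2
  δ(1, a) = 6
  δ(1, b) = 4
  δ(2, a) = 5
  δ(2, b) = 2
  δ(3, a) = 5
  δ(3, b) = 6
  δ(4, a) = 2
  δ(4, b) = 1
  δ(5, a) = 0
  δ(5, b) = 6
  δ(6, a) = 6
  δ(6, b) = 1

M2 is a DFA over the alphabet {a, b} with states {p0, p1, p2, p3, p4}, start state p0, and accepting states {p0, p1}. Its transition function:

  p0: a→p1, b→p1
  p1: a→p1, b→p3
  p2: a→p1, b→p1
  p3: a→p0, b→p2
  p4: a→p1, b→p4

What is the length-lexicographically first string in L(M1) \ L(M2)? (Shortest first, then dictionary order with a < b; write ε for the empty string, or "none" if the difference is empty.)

bb

The string bb is accepted by M1 but not by M2.
No shorter string lies in the difference, and bb is the lexicographically first length-2 string in L(M1) \ L(M2).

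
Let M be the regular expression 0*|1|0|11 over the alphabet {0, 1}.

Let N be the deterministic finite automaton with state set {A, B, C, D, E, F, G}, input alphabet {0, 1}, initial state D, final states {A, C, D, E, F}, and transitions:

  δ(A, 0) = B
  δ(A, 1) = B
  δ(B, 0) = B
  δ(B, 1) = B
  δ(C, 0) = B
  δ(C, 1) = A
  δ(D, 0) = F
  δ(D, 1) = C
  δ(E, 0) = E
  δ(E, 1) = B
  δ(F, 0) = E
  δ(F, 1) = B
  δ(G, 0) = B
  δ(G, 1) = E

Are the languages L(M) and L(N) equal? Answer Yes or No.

Yes

Converting the expression M to a DFA (subset construction, then merging equivalent states) gives the minimal DFA with states {m0, m1, m2, m3, m4}, start state m0, accepting states {m0, m1, m2, m4} and transitions m0: 0→m1, 1→m2; m1: 0→m1, 1→m3; m2: 0→m3, 1→m4; m3: 0→m3, 1→m3; m4: 0→m3, 1→m3.
Exploring the product automaton M × N from the start pair (m0, D), following both machines on each input symbol, reaches 6 state pairs: (m0, D), (m1, F), (m2, C), (m1, E), (m3, B), (m4, A).
M accepts in {m0, m1, m2, m4} and N accepts in {A, C, D, E, F}. In every reachable pair the two components are either both accepting — (m0, D), (m1, F), (m2, C), (m1, E), (m4, A) — or both non-accepting, so no string is accepted by exactly one of the machines: L(M) \ L(N) and L(N) \ L(M) are both empty.
Hence every string is accepted by M iff it is accepted by N, and the two languages coincide.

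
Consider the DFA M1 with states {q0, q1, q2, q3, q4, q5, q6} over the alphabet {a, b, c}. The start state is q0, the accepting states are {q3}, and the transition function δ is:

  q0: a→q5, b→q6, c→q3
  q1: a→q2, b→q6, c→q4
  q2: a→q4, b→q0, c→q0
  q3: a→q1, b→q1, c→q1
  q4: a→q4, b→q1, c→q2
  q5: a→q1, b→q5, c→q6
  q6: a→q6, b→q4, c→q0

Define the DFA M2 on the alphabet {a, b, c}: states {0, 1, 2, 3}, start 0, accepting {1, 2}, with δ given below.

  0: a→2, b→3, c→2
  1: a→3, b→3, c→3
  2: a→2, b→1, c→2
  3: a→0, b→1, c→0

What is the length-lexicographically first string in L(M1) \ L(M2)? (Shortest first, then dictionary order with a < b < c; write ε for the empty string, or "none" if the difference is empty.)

The string aaabc is accepted by M1 but not by M2.
No shorter string lies in the difference, and aaabc is the lexicographically first length-5 string in L(M1) \ L(M2).

aaabc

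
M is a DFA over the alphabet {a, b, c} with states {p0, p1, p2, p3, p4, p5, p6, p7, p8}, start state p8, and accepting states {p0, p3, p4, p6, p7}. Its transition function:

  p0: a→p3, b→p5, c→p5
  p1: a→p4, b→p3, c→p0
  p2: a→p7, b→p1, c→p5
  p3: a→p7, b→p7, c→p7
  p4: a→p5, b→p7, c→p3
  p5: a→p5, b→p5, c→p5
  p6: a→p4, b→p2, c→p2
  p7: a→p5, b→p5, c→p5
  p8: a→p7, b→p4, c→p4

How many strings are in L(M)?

The useful subgraph on states {p3, p4, p7, p8} is acyclic, so L(M) is finite; the longest accepting path visits 4 useful states, giving maximum string length 3.
Counting accepting paths from p8 by length: 3 of length 1, 4 of length 2, 6 of length 3. Total 13.

13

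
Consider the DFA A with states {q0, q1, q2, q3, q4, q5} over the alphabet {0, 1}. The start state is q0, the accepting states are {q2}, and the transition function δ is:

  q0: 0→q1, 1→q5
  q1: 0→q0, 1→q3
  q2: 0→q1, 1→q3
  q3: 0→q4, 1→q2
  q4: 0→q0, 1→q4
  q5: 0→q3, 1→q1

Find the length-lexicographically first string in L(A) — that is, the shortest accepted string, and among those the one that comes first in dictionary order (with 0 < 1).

011

A breadth-first search from q0 reaches an accepting state first via the path q0 → q1 → q3 → q2 on input 011.
No string of length < 3 is accepted (BFS exhausts all shorter strings without reaching an accepting state), and 011 is the lexicographically least accepting string of length 3.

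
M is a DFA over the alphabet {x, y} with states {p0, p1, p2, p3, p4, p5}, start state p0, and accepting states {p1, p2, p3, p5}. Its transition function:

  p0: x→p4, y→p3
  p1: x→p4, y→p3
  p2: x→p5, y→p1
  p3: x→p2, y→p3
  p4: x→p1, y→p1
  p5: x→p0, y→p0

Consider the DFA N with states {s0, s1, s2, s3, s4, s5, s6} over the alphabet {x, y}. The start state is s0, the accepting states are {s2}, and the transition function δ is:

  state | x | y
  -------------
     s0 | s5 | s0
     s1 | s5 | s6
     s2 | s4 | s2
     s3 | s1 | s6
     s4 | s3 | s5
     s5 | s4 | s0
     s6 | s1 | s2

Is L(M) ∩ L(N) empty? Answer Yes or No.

No

The string xxxyy is accepted by both M and N.
Hence L(M) ∩ L(N) ≠ ∅.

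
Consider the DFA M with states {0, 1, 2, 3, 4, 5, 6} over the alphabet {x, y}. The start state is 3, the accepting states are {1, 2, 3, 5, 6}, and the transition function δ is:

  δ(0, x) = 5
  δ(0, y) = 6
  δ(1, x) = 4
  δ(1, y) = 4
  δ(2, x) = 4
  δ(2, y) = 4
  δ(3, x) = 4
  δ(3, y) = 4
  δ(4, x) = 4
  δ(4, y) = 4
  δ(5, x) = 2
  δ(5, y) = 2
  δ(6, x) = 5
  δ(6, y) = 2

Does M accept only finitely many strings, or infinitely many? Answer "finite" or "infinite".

The useful states (reachable from 3 and able to reach an accepting state) are {3}.
Restricted to these states the transition graph has no cycle, so every accepting path has bounded length and L is finite.

finite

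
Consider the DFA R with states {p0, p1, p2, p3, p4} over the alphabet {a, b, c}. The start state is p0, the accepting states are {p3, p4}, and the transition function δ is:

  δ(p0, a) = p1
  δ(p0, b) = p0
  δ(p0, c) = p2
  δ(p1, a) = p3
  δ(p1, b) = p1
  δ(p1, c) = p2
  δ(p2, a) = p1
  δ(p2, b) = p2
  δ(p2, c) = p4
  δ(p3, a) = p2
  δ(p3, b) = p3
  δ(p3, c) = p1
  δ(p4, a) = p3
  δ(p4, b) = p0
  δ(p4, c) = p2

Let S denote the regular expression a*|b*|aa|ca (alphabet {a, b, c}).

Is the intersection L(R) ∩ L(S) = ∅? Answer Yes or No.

No

The string aa is accepted by both R and S.
Hence L(R) ∩ L(S) ≠ ∅.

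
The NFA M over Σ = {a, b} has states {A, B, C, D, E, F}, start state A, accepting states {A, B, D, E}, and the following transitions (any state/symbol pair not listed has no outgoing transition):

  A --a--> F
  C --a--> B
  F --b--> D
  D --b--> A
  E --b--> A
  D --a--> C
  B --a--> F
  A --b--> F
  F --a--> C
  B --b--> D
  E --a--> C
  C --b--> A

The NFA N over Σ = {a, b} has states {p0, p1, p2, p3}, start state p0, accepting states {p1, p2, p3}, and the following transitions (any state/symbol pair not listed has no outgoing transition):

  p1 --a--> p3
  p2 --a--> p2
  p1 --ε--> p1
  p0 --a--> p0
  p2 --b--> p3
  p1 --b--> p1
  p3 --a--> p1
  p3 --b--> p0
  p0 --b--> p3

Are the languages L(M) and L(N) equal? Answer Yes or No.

No

The empty string ε is accepted by M but rejected by N.
So L(M) ≠ L(N).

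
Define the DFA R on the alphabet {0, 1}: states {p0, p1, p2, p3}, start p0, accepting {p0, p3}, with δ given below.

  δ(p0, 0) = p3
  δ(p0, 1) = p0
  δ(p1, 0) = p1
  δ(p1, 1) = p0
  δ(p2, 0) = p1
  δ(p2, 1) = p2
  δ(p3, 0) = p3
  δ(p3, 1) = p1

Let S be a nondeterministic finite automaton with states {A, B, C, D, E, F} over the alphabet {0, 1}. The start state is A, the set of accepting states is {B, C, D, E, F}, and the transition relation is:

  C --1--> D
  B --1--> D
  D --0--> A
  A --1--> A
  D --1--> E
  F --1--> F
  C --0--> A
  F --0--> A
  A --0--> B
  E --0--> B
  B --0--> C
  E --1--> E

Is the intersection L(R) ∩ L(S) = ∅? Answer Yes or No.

The string 0 is accepted by both R and S.
Hence L(R) ∩ L(S) ≠ ∅.

No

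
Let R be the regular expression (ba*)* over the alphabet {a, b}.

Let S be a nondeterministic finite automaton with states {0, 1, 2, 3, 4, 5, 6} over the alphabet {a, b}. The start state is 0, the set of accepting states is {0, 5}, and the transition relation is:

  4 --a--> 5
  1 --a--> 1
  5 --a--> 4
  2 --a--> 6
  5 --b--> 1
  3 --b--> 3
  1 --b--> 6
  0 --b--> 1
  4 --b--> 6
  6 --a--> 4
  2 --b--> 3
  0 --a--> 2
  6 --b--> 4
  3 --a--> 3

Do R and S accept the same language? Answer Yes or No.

The string b is accepted by R but rejected by S.
So L(R) ≠ L(S).

No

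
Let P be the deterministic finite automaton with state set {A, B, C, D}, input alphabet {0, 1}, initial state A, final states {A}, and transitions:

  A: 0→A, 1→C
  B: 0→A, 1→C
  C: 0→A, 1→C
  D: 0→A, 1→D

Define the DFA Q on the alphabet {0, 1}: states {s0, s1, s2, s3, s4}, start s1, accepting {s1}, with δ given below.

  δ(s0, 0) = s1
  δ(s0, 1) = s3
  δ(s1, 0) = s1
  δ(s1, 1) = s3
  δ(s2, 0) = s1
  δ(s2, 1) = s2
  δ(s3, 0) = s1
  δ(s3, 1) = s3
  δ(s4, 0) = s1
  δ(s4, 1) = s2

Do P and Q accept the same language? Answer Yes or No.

Exploring the product automaton P × Q from the start pair (A, s1), following both machines on each input symbol, reaches 2 state pairs: (A, s1), (C, s3).
P accepts in {A} and Q accepts in {s1}. In every reachable pair the two components are either both accepting — (A, s1) — or both non-accepting, so no string is accepted by exactly one of the machines: L(P) \ L(Q) and L(Q) \ L(P) are both empty.
Hence every string is accepted by P iff it is accepted by Q, and the two languages coincide.

Yes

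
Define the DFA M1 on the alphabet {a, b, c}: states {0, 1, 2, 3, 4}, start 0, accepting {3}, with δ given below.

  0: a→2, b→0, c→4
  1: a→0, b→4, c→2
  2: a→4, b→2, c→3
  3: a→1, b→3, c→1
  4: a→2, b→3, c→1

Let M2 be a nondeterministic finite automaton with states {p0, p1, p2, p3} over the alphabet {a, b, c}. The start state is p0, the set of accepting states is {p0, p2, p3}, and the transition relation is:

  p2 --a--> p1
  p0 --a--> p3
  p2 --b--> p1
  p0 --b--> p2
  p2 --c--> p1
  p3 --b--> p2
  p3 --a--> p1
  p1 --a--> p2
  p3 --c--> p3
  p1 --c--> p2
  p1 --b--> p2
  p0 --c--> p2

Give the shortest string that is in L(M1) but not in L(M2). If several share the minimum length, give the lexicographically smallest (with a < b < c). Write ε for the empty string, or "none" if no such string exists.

The string cb is accepted by M1 but not by M2.
No shorter string lies in the difference, and cb is the lexicographically first length-2 string in L(M1) \ L(M2).

cb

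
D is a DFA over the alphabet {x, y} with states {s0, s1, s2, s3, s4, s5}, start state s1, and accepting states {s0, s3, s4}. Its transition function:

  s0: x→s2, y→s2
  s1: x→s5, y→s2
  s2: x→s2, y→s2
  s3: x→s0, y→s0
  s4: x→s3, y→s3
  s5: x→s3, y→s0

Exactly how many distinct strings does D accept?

4

The useful subgraph on states {s0, s1, s3, s5} is acyclic, so L(D) is finite; the longest accepting path visits 4 useful states, giving maximum string length 3.
Counting accepting paths from s1 by length: 2 of length 2, 2 of length 3. Total 4.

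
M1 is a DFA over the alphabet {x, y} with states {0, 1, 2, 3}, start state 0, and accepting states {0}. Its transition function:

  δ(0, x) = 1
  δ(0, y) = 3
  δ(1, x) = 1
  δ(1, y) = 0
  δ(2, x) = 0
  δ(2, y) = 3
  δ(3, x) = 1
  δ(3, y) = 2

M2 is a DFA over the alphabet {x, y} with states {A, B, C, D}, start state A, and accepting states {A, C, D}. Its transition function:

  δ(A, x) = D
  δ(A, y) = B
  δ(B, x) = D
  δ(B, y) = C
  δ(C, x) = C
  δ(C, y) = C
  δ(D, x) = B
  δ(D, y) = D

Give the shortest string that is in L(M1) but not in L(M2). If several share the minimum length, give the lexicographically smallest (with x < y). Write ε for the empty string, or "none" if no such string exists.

The string xyyyx is accepted by M1 but not by M2.
No shorter string lies in the difference, and xyyyx is the lexicographically first length-5 string in L(M1) \ L(M2).

xyyyx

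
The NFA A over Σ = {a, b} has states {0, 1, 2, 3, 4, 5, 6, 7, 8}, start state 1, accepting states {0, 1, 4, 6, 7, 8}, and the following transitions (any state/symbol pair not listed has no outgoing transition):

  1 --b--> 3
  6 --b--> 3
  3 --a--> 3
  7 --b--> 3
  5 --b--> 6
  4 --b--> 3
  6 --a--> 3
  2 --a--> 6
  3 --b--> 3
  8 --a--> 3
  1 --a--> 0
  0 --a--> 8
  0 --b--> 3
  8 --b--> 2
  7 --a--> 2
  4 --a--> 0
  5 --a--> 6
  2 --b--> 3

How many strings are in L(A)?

The useful subgraph on states {0, 1, 2, 6, 8} is acyclic, so L(A) is finite; the longest accepting path visits 5 useful states, giving maximum string length 4.
Counting accepting paths from 1 by length: 1 of length 0, 1 of length 1, 1 of length 2, 1 of length 4. Total 4.

4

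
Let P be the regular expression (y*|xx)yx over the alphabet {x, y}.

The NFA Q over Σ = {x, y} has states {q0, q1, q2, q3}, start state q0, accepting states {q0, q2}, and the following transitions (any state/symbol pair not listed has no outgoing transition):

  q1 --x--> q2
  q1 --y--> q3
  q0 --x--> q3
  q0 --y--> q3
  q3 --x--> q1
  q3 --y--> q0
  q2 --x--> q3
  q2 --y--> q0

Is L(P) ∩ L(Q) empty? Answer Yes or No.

Converting the expression P to a DFA (subset construction, then merging equivalent states) gives the minimal DFA with states {p0, p1, p2, p3, p4, p5, p6}, start state p0, accepting states {p5} and transitions p0: x→p1, y→p2; p1: x→p3, y→p4; p2: x→p5, y→p2; p3: x→p4, y→p6; p4: x→p4, y→p4; p5: x→p4, y→p4; p6: x→p5, y→p4.
Exploring the product automaton P × Q from the start pair (p0, q0), following both machines on each input symbol, reaches 12 state pairs: (p0, q0), (p1, q3), (p2, q3), (p3, q1), (p4, q0), (p5, q1), (p2, q0), (p4, q2), (p6, q3), (p4, q3), (p5, q3), (p4, q1).
P accepts in {p5} and Q accepts in {q0, q2}; no reachable pair has both components accepting, so no string drives both machines to acceptance simultaneously and L(P) ∩ L(Q) = ∅.
So no string is accepted by both, and the intersection is empty.

Yes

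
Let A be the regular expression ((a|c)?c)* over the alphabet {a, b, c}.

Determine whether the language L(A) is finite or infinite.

infinite

The expression contains a Kleene star applied to a subexpression that matches at least one nonempty string, so it matches strings of unbounded length.
Hence L(A) is infinite.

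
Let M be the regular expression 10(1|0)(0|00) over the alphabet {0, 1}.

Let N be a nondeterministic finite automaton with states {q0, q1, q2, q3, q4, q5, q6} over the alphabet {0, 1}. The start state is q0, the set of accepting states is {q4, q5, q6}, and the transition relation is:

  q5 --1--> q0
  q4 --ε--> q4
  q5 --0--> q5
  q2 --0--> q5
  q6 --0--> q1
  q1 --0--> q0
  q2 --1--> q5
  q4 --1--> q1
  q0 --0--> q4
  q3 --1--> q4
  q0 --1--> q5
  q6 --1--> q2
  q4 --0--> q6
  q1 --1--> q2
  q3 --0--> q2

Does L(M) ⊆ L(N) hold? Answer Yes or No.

Converting the expression M to a DFA (subset construction, then merging equivalent states) gives the minimal DFA with states {m0, m1, m2, m3, m4, m5, m6}, start state m0, accepting states {m5, m6} and transitions m0: 0→m1, 1→m2; m1: 0→m1, 1→m1; m2: 0→m3, 1→m1; m3: 0→m4, 1→m4; m4: 0→m5, 1→m1; m5: 0→m6, 1→m1; m6: 0→m1, 1→m1.
Exploring the product automaton M × N from the start pair (m0, q0), following both machines on each input symbol, reaches 15 state pairs: (m0, q0), (m1, q4), (m2, q5), (m1, q6), (m1, q1), (m3, q5), (m1, q0), (m1, q2), (m4, q5), (m4, q0), (m1, q5), (m5, q5), (m5, q4), (m6, q5), (m6, q6).
M accepts in {m5, m6} and N accepts in {q4, q5, q6}. The reachable pairs whose M-component is accepting are (m5, q5), (m5, q4), (m6, q5), (m6, q6); in each of them the N-component is accepting too, so the product for L(M) \ L(N) (M-component accepting, N-component rejecting) has no reachable accepting pair and the difference is empty.
Hence every string in L(M) is also in L(N).

Yes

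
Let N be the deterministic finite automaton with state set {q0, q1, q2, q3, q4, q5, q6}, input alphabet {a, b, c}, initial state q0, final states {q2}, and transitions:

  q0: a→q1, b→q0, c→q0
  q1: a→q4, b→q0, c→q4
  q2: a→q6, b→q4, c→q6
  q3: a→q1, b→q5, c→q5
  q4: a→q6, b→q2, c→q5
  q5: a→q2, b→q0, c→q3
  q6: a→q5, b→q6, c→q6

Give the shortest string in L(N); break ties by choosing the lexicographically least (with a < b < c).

aab

A breadth-first search from q0 reaches an accepting state first via the path q0 → q1 → q4 → q2 on input aab.
No string of length < 3 is accepted (BFS exhausts all shorter strings without reaching an accepting state), and aab is the lexicographically least accepting string of length 3.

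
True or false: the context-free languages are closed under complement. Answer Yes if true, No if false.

CFLs are closed under union, so if they were also closed under complement they would be closed under intersection by De Morgan (L₁ ∩ L₂ is the complement of the union of the complements). But {aⁿbⁿcᵐ} ∩ {aᵐbⁿcⁿ} = {aⁿbⁿcⁿ} is not context-free although both operands are.

No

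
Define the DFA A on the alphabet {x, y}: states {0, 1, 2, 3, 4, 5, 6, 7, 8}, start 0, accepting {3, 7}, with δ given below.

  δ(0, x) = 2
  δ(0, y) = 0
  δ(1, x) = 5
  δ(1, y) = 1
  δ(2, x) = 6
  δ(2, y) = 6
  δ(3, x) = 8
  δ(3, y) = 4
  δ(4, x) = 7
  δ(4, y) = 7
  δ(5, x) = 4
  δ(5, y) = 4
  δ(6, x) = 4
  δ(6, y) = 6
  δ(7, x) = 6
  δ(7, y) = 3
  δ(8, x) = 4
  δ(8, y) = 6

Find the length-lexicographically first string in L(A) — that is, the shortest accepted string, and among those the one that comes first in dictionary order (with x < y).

A breadth-first search from 0 reaches an accepting state first via the path 0 → 2 → 6 → 4 → 7 on input xxxx.
No string of length < 4 is accepted (BFS exhausts all shorter strings without reaching an accepting state), and xxxx is the lexicographically least accepting string of length 4.

xxxx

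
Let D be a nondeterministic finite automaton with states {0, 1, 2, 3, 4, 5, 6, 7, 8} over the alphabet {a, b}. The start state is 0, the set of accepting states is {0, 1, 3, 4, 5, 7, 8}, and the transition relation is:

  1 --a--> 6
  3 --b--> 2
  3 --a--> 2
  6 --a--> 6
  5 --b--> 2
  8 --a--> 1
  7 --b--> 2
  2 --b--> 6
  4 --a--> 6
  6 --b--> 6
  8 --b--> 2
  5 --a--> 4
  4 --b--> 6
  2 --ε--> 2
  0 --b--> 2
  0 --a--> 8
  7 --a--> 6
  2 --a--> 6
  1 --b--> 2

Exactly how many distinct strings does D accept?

3

The useful subgraph on states {0, 1, 8} is acyclic, so L(D) is finite; the longest accepting path visits 3 useful states, giving maximum string length 2.
Counting accepting paths from 0 by length: 1 of length 0, 1 of length 1, 1 of length 2. Total 3.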